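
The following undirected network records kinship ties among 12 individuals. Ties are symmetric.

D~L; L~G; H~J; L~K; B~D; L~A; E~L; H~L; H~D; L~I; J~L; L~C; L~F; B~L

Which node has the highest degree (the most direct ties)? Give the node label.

L

Degrees — A:1, B:2, C:1, D:3, E:1, F:1, G:1, H:3, I:1, J:2, K:1, L:11.
The maximum is 11, attained only by L.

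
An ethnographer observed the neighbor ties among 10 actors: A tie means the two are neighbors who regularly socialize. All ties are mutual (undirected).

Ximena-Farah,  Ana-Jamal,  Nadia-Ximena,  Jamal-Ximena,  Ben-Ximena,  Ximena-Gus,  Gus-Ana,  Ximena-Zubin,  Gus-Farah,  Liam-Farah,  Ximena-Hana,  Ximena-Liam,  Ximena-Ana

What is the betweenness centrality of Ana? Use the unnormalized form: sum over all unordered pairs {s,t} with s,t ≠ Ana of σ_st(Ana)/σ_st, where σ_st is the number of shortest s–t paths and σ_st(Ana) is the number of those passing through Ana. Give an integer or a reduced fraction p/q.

Pairs whose geodesics pass through Ana — Gus–Jamal: 1/2.
All other pairs contribute 0.
Summing the contributions gives betweenness(Ana) = 1/2.

1/2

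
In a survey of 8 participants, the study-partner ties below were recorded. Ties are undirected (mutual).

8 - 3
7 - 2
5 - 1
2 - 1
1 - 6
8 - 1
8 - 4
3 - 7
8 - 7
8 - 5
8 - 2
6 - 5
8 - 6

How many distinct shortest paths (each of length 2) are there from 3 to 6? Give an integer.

The shortest distance is 2, and the only length-2 path is 3–8–6. So there is exactly 1 shortest path.

1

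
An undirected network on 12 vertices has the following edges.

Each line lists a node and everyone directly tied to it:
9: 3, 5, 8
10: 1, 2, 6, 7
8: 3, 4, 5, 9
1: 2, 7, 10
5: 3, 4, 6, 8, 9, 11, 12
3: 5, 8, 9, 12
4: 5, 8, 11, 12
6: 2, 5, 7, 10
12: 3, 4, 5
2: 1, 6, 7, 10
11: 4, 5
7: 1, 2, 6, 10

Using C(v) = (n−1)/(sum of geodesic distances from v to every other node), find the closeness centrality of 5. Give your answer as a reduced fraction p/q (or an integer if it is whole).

11/16

Distances from 5: 1:3, 2:2, 3:1, 4:1, 6:1, 7:2, 8:1, 9:1, 10:2, 11:1, 12:1. Sum = 16.
n = 12, so closeness = 11/16.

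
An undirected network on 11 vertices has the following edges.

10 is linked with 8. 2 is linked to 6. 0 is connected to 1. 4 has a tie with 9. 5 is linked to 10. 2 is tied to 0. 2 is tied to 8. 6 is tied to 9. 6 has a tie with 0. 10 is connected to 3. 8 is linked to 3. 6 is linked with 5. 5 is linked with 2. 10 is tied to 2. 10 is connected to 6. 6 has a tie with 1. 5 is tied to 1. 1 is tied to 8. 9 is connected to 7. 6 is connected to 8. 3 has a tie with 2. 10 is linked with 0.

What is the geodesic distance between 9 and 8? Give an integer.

2

One shortest route is 9 – 6 – 8, which uses 2 edges, and 9 and 8 are not directly tied, so nothing shorter exists. So d(9,8) = 2.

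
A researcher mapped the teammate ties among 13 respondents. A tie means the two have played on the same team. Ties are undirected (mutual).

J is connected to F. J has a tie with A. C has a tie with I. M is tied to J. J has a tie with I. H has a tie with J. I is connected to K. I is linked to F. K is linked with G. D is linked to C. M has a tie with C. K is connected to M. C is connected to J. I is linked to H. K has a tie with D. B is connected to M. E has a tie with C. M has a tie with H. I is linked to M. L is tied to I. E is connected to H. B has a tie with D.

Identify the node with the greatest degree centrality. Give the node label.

I

Degrees — A:1, B:2, C:5, D:3, E:2, F:2, G:1, H:4, I:7, J:6, K:4, L:1, M:6.
The maximum is 7, attained only by I.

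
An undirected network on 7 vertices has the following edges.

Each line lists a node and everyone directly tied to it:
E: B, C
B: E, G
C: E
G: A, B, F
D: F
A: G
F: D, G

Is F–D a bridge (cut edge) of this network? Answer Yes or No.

Yes

Without the F–D edge there is no alternate route between F and D, so the network disconnects. It is a bridge.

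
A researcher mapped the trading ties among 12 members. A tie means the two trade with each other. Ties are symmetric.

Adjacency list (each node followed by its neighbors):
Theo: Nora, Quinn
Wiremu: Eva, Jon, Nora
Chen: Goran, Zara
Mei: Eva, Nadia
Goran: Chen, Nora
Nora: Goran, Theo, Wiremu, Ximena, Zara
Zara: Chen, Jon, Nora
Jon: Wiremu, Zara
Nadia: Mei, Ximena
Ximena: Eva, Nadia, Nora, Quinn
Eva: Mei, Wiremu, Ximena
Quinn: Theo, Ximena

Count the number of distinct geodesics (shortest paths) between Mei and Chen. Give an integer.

7

The shortest distance is 5. The length-5 paths are: Mei–Eva–Wiremu–Jon–Zara–Chen; Mei–Eva–Wiremu–Nora–Zara–Chen; Mei–Eva–Ximena–Nora–Zara–Chen; Mei–Nadia–Ximena–Nora–Zara–Chen; Mei–Eva–Wiremu–Nora–Goran–Chen; Mei–Eva–Ximena–Nora–Goran–Chen (and 1 more).
That gives 7 distinct shortest paths.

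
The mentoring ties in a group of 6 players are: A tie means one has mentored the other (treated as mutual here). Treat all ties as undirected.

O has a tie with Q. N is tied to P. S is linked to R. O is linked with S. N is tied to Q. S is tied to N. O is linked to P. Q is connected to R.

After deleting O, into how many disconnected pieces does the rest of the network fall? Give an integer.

1

O's neighbors (P, Q, and S) remain reachable from one another through other ties, so the rest of the network stays in one piece.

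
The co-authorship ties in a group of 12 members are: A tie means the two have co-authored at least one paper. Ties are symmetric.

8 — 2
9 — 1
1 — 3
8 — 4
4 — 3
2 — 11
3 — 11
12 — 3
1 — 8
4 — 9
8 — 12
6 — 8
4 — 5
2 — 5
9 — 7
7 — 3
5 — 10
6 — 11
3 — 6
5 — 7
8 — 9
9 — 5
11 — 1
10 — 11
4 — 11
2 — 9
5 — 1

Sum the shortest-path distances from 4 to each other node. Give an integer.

17

Distances from 4: 1:2, 2:2, 3:1, 5:1, 6:2, 7:2, 8:1, 9:1, 10:2, 11:1, 12:2.
Sum = 2 + 2 + 1 + 1 + 2 + 2 + 1 + 1 + 2 + 1 + 2 = 17.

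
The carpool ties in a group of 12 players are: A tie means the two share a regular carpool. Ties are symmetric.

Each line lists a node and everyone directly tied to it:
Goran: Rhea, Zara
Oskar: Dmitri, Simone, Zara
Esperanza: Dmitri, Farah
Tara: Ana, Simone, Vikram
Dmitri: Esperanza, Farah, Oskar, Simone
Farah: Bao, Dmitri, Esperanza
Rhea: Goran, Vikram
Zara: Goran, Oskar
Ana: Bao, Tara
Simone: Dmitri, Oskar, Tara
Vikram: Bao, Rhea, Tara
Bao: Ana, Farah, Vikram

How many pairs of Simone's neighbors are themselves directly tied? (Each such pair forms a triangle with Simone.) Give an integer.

1

Simone's neighbors: Dmitri, Oskar, and Tara.
Neighbor pairs that are themselves tied: Simone–Dmitri–Oskar. Each forms one triangle with Simone, for 1 in total.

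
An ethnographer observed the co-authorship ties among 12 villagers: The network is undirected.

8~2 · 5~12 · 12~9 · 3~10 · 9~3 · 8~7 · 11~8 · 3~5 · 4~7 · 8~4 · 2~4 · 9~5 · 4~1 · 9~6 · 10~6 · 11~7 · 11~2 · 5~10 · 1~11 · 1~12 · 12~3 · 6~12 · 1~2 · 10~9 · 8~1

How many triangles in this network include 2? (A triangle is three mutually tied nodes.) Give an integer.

2's neighbors: 1, 4, 8, and 11.
Neighbor pairs that are themselves tied: 2–1–4; 2–1–8; 2–1–11; 2–4–8; 2–8–11. Each forms one triangle with 2, for 5 in total.

5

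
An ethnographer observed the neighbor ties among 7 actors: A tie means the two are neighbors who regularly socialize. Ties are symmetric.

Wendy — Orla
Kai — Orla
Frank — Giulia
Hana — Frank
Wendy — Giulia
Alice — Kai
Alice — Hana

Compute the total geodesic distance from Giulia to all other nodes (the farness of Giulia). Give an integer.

12

Distances from Giulia: Alice:3, Frank:1, Hana:2, Kai:3, Orla:2, Wendy:1.
Sum = 3 + 1 + 2 + 3 + 2 + 1 = 12.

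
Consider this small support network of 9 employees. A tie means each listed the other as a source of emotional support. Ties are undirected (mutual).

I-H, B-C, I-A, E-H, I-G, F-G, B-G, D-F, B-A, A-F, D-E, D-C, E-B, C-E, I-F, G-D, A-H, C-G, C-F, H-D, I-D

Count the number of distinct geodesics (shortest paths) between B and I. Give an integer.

2

The shortest distance is 2. The length-2 paths are: B–A–I; B–G–I.
That gives 2 distinct shortest paths.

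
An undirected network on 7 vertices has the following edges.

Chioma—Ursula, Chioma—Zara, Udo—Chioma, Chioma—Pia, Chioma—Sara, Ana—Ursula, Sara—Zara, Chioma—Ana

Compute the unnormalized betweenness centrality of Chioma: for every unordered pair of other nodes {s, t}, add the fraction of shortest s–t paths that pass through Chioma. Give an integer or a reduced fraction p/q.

Pairs whose geodesics pass through Chioma — Sara–Udo: 1; Sara–Pia: 1; Sara–Ana: 1; Sara–Ursula: 1; Udo–Zara: 1; Udo–Pia: 1; Udo–Ana: 1; Udo–Ursula: 1; Zara–Pia: 1; Zara–Ana: 1; Zara–Ursula: 1; Pia–Ana: 1; Pia–Ursula: 1.
All other pairs contribute 0.
Summing the contributions gives betweenness(Chioma) = 13.

13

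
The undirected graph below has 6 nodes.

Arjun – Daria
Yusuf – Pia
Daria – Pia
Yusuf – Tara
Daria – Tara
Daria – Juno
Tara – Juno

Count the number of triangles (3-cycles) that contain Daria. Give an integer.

1

Daria's neighbors: Arjun, Juno, Pia, and Tara.
Neighbor pairs that are themselves tied: Daria–Juno–Tara. Each forms one triangle with Daria, for 1 in total.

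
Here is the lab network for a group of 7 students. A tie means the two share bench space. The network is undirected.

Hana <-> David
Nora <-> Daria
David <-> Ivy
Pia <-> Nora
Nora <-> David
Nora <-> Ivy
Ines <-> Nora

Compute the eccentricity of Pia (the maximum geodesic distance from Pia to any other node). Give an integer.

Distances from Pia: Daria:2, David:2, Hana:3, Ines:2, Ivy:2, Nora:1.
The largest is 3 (to Hana), so the eccentricity of Pia is 3.

3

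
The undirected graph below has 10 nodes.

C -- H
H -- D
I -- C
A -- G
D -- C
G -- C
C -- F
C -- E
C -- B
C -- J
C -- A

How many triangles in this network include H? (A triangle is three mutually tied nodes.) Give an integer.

1

H's neighbors: C and D.
Neighbor pairs that are themselves tied: H–C–D. Each forms one triangle with H, for 1 in total.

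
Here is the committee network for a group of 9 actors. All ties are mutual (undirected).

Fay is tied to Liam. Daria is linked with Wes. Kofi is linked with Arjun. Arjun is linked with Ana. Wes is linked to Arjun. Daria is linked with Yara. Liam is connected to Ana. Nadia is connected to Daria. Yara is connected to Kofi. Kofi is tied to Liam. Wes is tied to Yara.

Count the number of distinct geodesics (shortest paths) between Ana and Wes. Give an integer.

The shortest distance is 2, and the only length-2 path is Ana–Arjun–Wes. So there is exactly 1 shortest path.

1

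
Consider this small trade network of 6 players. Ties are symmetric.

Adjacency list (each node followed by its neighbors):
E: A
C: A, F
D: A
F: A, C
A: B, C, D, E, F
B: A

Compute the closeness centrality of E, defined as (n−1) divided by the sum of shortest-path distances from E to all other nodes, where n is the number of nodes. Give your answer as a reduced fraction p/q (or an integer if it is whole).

5/9

Distances from E: A:1, B:2, C:2, D:2, F:2. Sum = 9.
n = 6, so closeness = 5/9.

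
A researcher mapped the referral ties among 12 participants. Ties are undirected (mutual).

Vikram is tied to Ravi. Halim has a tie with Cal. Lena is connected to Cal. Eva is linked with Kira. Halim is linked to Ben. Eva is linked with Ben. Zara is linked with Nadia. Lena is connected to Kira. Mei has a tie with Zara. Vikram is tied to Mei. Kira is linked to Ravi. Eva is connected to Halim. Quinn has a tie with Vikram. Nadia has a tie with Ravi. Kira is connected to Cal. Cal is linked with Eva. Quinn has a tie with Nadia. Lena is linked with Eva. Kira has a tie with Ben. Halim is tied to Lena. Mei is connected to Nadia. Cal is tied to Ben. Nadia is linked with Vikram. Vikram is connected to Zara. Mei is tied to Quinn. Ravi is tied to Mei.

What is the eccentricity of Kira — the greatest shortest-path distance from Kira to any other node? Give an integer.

Distances from Kira: Ben:1, Cal:1, Eva:1, Halim:2, Lena:1, Mei:2, Nadia:2, Quinn:3, Ravi:1, Vikram:2, Zara:3.
The largest is 3 (to Zara and Quinn), so the eccentricity of Kira is 3.

3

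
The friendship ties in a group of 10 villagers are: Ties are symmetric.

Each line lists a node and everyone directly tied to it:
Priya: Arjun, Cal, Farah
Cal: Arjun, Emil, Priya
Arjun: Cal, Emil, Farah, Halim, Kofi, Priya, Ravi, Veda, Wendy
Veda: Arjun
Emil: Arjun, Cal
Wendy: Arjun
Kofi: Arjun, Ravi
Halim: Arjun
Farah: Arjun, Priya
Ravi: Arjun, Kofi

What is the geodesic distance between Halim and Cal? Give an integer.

One shortest route is Halim – Arjun – Cal, which uses 2 edges, and Halim and Cal are not directly tied, so nothing shorter exists. So d(Halim,Cal) = 2.

2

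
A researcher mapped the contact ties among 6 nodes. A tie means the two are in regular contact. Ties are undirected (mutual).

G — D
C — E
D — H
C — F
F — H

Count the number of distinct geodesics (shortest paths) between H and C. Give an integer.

The shortest distance is 2, and the only length-2 path is H–F–C. So there is exactly 1 shortest path.

1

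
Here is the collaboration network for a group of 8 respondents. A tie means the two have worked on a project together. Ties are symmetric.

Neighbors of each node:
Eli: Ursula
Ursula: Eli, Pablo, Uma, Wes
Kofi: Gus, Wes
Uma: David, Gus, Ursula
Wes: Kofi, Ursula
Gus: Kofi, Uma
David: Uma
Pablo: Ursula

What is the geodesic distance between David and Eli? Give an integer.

One shortest route is David – Uma – Ursula – Eli, which uses 3 edges, and at distance 2 from David we only reach {Gus, Ursula}, which does not include Eli. So d(David,Eli) = 3.

3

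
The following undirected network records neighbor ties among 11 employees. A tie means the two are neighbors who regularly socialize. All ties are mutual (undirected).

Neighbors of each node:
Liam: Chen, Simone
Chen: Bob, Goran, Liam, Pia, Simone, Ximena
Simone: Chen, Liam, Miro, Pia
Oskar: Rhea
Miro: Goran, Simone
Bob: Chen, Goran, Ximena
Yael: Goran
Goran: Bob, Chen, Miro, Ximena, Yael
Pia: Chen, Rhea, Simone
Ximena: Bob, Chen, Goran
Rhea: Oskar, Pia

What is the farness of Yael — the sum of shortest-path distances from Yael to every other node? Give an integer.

27

Distances from Yael: Bob:2, Chen:2, Goran:1, Liam:3, Miro:2, Oskar:5, Pia:3, Rhea:4, Simone:3, Ximena:2.
Sum = 2 + 2 + 1 + 3 + 2 + 5 + 3 + 4 + 3 + 2 = 27.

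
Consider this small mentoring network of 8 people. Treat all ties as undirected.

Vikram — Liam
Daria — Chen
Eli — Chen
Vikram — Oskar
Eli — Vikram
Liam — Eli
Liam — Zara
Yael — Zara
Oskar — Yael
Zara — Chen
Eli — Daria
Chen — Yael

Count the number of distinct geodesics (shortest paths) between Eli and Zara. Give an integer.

2

The shortest distance is 2. The length-2 paths are: Eli–Chen–Zara; Eli–Liam–Zara.
That gives 2 distinct shortest paths.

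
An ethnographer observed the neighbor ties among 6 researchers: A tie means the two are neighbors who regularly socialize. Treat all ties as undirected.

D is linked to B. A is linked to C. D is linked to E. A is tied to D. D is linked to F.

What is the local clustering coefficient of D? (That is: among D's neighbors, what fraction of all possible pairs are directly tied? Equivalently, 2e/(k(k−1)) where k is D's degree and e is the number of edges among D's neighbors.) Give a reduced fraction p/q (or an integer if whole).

D's neighbors: A, B, E, and F (k = 4).
Possible neighbor pairs: C(4,2) = 6. Edges among them: none → e = 0.
Clustering(D) = 0/6 = 0.

0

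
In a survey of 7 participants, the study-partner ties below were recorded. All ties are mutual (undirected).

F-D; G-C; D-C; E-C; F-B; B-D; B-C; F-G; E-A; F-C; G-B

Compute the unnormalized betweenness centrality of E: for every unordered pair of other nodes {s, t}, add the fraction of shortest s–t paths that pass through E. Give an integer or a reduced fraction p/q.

Pairs whose geodesics pass through E — F–A: 1; G–A: 1; B–A: 1; D–A: 1; C–A: 1.
All other pairs contribute 0.
Summing the contributions gives betweenness(E) = 5.

5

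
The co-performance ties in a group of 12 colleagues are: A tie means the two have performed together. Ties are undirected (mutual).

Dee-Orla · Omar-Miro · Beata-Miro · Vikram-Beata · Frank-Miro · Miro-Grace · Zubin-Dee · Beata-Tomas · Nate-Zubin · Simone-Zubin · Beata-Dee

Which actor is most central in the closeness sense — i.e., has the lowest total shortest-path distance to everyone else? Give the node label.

Farness (sum of distances to all others) for each node — Beata:20, Dee:22, Frank:34, Grace:34, Miro:24, Nate:38, Omar:34, Orla:32, Simone:38, Tomas:30, Vikram:30, Zubin:28.
The smallest farness is 20, for Beata, so Beata has the highest closeness.

Beata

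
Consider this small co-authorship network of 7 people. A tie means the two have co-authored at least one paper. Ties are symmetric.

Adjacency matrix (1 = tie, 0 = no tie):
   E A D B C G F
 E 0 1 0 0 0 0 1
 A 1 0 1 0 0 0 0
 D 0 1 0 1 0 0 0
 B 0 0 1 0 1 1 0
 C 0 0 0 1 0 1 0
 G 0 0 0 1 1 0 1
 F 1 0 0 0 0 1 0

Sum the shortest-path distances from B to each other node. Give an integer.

10

Distances from B: A:2, C:1, D:1, E:3, F:2, G:1.
Sum = 2 + 1 + 1 + 3 + 2 + 1 = 10.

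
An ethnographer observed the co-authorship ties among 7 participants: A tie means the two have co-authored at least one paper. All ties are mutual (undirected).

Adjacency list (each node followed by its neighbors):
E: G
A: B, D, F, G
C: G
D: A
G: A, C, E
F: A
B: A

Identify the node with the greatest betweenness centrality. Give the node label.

A

Unnormalized betweenness of each node: A:12, B:0, C:0, D:0, E:0, F:0, G:9.
A has the largest value, 12, making it the main broker — the node through which the most shortest paths run.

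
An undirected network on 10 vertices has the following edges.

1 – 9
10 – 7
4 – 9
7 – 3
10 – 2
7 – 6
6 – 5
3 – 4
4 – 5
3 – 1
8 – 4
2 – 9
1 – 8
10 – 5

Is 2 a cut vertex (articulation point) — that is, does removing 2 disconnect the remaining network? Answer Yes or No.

No

Even without 2, every remaining node can still reach every other (the residual graph is connected), so 2 is not a cut vertex.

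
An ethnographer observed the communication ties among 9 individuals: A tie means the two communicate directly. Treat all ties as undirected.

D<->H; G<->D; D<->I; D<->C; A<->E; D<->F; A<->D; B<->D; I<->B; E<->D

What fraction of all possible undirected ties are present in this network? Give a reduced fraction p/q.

5/18

There are 10 edges and 9 nodes, so the maximum possible is C(9,2) = 36.
Density = 10/36 = 5/18.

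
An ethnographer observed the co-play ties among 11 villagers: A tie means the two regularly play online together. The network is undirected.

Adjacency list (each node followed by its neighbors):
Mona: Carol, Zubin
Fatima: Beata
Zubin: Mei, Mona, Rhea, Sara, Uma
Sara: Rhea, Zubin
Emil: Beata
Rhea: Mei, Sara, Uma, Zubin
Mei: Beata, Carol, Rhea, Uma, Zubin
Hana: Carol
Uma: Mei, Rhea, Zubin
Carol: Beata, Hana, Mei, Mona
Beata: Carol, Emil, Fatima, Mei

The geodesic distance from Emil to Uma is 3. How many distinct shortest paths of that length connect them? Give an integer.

1

The shortest distance is 3, and the only length-3 path is Emil–Beata–Mei–Uma. So there is exactly 1 shortest path.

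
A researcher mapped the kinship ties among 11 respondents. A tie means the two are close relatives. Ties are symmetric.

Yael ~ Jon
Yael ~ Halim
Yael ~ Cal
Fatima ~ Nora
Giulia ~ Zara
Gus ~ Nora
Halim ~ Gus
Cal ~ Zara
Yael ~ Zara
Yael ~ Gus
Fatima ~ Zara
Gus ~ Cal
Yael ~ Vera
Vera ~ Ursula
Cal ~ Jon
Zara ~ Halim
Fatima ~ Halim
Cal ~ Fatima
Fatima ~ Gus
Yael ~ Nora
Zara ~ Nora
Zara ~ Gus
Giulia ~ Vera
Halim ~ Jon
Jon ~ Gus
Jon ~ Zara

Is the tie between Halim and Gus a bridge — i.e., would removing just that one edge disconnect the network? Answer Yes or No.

Even without that edge, Halim still reaches Gus via Halim – Zara – Gus, so the network stays connected. Not a bridge.

No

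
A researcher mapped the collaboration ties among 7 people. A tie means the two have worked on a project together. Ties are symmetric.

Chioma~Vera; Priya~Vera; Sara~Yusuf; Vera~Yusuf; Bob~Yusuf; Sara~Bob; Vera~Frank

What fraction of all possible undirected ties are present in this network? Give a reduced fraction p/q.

1/3

There are 7 edges and 7 nodes, so the maximum possible is C(7,2) = 21.
Density = 7/21 = 1/3.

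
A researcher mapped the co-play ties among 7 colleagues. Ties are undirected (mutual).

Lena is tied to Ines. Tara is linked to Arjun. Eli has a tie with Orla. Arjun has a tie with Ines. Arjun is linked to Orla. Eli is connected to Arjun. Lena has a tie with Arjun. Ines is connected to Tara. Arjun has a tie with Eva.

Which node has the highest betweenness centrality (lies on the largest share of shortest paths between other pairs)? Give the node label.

Unnormalized betweenness of each node: Arjun:23/2, Eli:0, Eva:0, Ines:1/2, Lena:0, Orla:0, Tara:0.
Arjun has the largest value, 23/2, making it the main broker — the node through which the most shortest paths run.

Arjun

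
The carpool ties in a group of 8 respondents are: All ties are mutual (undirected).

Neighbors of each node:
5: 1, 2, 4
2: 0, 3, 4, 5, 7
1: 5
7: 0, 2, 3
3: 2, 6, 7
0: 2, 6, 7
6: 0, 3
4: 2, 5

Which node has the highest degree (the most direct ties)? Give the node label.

Degrees — 0:3, 1:1, 2:5, 3:3, 4:2, 5:3, 6:2, 7:3.
The maximum is 5, attained only by 2.

2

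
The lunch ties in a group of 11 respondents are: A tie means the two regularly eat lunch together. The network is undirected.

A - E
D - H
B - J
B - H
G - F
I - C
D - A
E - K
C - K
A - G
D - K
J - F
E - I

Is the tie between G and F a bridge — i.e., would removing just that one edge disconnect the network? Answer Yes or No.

No

Even without that edge, G still reaches F via G – A – D – H – B – J – F, so the network stays connected. Not a bridge.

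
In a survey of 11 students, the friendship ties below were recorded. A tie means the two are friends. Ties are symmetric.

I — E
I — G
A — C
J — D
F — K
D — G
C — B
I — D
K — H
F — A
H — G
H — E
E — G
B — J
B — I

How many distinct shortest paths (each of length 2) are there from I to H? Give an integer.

2

The shortest distance is 2. The length-2 paths are: I–E–H; I–G–H.
That gives 2 distinct shortest paths.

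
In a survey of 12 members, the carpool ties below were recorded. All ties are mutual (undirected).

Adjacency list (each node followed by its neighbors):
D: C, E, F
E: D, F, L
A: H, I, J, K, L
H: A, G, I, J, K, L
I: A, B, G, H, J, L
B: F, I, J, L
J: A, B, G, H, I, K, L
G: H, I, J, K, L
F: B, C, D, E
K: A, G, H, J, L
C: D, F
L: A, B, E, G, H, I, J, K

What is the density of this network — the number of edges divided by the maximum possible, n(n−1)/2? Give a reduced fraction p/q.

There are 29 edges and 12 nodes, so the maximum possible is C(12,2) = 66.
Density = 29/66.

29/66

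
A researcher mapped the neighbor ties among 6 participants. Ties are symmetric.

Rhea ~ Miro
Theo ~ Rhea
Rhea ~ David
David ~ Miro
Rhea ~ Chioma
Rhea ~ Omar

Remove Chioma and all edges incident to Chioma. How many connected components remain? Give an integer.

Chioma's neighbors (Rhea) remain reachable from one another through other ties, so the rest of the network stays in one piece.

1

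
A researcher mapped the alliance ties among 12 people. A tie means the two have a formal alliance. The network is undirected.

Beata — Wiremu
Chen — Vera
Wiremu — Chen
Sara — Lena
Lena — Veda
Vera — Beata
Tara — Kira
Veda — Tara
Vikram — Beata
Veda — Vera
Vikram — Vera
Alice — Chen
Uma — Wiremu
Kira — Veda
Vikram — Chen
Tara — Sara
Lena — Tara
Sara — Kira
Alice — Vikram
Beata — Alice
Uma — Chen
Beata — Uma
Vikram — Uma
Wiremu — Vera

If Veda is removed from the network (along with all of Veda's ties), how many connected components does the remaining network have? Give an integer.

Without Veda, the remaining ties split the others into: {Kira, Lena, Sara, Tara}; {Alice, Beata, Chen, Uma, Vera, Vikram, Wiremu}.
That's 2 separate components.

2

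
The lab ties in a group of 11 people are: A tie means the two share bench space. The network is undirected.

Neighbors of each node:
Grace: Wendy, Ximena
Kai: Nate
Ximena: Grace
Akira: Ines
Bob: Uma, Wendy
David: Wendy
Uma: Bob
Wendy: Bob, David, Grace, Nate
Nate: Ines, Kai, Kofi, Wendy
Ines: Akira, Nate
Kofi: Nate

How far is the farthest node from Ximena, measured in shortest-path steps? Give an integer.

5

Distances from Ximena: Akira:5, Bob:3, David:3, Grace:1, Ines:4, Kai:4, Kofi:4, Nate:3, Uma:4, Wendy:2.
The largest is 5 (to Akira), so the eccentricity of Ximena is 5.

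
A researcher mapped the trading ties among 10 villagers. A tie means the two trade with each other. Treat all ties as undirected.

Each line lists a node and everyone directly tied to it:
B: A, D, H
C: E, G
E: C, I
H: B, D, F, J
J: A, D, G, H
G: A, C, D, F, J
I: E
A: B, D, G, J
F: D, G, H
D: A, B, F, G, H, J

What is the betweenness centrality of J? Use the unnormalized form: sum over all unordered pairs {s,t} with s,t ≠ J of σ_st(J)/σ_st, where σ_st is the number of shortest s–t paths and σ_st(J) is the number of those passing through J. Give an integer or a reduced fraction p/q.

5/3

Pairs whose geodesics pass through J — G–H: 1/3; H–A: 1/3; H–C: 1/3; H–I: 1/3; H–E: 1/3.
All other pairs contribute 0.
Summing the contributions gives betweenness(J) = 5/3.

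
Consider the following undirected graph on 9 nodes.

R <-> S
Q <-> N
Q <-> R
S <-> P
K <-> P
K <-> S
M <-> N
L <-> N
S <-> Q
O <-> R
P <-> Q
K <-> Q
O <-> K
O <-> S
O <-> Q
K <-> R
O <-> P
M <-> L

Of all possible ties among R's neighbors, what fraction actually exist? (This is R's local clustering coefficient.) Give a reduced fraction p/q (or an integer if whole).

1

R's neighbors: K, O, Q, and S (k = 4).
Possible neighbor pairs: C(4,2) = 6. Edges among them: K–O, K–Q, K–S, O–Q, O–S, Q–S → e = 6.
Clustering(R) = 6/6 = 1.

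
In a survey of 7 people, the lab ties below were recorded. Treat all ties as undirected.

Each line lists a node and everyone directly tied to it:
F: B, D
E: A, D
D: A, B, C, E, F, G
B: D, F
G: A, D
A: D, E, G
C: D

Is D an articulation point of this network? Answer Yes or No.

Yes

Removing D leaves {A, E, and G} with no path to {B and F}, so the network splits into 3 components. D is a cut vertex.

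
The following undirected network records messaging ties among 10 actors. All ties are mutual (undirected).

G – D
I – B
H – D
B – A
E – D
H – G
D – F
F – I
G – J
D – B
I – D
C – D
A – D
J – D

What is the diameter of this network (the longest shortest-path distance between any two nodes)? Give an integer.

Eccentricity of each node (its greatest distance to any other): A:2, B:2, C:2, D:1, E:2, F:2, G:2, H:2, I:2, J:2.
The maximum eccentricity is 2, realized for instance by the pair E–H via E – D – H. So the diameter is 2.

2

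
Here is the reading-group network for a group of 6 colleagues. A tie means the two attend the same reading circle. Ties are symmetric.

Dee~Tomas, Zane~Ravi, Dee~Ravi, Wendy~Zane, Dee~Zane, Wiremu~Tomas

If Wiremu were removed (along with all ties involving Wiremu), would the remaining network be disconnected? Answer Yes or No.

No

Even without Wiremu, every remaining node can still reach every other (the residual graph is connected), so Wiremu is not a cut vertex.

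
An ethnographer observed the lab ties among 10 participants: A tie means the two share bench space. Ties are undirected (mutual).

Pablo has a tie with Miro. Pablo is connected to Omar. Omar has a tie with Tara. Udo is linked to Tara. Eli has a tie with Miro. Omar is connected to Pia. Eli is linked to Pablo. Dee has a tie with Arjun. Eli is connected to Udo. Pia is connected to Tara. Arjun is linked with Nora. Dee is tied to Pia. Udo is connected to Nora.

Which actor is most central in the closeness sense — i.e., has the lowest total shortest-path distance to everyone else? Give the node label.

Farness (sum of distances to all others) for each node — Arjun:23, Dee:22, Eli:19, Miro:23, Nora:20, Omar:17, Pablo:19, Pia:18, Tara:17, Udo:16.
The smallest farness is 16, for Udo, so Udo has the highest closeness.

Udo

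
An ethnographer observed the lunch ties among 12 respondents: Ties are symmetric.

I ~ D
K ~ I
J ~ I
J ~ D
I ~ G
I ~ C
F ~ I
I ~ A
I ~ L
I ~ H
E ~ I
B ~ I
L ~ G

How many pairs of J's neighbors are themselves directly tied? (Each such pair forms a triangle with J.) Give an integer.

1

J's neighbors: D and I.
Neighbor pairs that are themselves tied: J–D–I. Each forms one triangle with J, for 1 in total.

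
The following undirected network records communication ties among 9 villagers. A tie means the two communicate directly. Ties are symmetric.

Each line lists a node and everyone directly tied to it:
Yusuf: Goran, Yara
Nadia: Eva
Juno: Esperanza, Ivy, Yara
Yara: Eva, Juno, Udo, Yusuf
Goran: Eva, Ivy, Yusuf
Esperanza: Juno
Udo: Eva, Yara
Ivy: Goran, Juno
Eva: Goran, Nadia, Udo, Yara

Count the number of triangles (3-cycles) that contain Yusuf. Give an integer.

0

Yusuf's neighbors are Goran and Yara, but none of them are tied to each other, so no triangle contains Yusuf.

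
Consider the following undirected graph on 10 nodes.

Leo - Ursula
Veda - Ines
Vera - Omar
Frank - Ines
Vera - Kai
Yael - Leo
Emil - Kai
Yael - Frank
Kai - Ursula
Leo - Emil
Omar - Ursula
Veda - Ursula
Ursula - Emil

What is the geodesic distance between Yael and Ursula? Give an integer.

2

One shortest route is Yael – Leo – Ursula, which uses 2 edges, and Yael and Ursula are not directly tied, so nothing shorter exists. So d(Yael,Ursula) = 2.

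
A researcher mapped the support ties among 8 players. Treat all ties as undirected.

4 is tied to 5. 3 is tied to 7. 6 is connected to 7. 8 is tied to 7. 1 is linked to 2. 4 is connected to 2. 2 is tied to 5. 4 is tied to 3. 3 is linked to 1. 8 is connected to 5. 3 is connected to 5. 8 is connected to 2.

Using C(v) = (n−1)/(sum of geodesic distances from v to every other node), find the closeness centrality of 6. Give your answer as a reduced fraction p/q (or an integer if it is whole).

Distances from 6: 1:3, 2:3, 3:2, 4:3, 5:3, 7:1, 8:2. Sum = 17.
n = 8, so closeness = 7/17.

7/17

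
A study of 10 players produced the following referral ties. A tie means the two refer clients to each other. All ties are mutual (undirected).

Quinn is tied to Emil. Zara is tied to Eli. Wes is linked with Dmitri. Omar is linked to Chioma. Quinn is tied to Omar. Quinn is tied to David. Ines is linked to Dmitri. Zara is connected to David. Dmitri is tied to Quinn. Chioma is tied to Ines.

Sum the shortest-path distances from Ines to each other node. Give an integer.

Distances from Ines: Chioma:1, David:3, Dmitri:1, Eli:5, Emil:3, Omar:2, Quinn:2, Wes:2, Zara:4.
Sum = 1 + 3 + 1 + 5 + 3 + 2 + 2 + 2 + 4 = 23.

23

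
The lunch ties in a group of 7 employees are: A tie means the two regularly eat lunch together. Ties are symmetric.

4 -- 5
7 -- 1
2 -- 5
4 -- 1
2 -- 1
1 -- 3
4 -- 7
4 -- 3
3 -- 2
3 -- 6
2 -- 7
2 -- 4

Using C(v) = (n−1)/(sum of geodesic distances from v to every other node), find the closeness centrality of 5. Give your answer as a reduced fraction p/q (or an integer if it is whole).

Distances from 5: 1:2, 2:1, 3:2, 4:1, 6:3, 7:2. Sum = 11.
n = 7, so closeness = 6/11.

6/11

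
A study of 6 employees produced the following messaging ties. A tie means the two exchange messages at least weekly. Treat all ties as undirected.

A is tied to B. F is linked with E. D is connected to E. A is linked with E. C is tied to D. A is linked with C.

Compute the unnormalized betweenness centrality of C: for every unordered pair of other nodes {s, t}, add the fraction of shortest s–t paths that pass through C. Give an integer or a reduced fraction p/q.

1

Pairs whose geodesics pass through C — A–D: 1/2; B–D: 1/2.
All other pairs contribute 0.
Summing the contributions gives betweenness(C) = 1.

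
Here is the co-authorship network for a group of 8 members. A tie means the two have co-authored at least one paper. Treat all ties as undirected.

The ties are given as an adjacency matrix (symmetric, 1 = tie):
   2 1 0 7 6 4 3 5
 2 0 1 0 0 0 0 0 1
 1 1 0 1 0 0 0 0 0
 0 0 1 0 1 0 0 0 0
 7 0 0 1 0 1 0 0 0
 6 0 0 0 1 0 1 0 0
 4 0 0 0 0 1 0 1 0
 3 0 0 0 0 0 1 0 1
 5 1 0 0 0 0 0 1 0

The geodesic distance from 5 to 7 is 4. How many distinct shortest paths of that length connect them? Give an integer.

The shortest distance is 4. The length-4 paths are: 5–2–1–0–7; 5–3–4–6–7.
That gives 2 distinct shortest paths.

2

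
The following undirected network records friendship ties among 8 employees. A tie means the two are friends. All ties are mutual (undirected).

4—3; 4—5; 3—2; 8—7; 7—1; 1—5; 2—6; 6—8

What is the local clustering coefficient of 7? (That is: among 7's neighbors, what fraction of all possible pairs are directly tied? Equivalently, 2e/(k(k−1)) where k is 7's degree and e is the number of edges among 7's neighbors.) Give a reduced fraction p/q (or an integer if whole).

7's neighbors: 1 and 8 (k = 2).
Possible neighbor pairs: C(2,2) = 1. Edges among them: none → e = 0.
Clustering(7) = 0/1.

0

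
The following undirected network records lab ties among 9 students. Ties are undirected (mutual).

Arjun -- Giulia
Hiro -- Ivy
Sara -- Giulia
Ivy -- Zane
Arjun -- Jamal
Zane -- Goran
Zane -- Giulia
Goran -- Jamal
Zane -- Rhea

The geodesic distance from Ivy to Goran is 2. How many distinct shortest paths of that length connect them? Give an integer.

1

The shortest distance is 2, and the only length-2 path is Ivy–Zane–Goran. So there is exactly 1 shortest path.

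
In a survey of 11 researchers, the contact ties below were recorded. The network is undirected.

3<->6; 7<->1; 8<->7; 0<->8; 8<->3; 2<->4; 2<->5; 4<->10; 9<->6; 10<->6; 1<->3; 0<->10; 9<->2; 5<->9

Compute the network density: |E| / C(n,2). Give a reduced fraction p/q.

14/55

There are 14 edges and 11 nodes, so the maximum possible is C(11,2) = 55.
Density = 14/55.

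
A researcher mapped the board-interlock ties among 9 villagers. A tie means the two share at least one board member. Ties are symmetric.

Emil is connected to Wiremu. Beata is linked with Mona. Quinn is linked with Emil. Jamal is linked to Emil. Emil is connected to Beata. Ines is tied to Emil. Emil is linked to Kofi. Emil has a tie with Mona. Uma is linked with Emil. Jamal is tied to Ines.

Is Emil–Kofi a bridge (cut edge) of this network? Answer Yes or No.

Without the Emil–Kofi edge there is no alternate route between Emil and Kofi, so the network disconnects. It is a bridge.

Yes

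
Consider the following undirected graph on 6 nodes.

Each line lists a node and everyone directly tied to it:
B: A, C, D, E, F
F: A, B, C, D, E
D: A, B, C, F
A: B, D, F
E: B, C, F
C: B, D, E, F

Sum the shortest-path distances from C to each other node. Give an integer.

Distances from C: A:2, B:1, D:1, E:1, F:1.
Sum = 2 + 1 + 1 + 1 + 1 = 6.

6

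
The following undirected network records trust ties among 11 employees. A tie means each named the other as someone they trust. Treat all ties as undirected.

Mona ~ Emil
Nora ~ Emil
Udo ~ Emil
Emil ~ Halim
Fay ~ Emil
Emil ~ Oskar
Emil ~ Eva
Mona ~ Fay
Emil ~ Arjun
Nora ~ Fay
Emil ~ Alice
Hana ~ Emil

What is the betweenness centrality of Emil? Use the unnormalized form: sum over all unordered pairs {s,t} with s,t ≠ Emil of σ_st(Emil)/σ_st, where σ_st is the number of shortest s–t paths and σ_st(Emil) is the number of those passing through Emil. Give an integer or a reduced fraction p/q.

Pairs whose geodesics pass through Emil — Nora–Hana: 1; Nora–Udo: 1; Nora–Mona: 1/2; Nora–Halim: 1; Nora–Oskar: 1; Nora–Arjun: 1; Nora–Eva: 1; Nora–Alice: 1; Hana–Fay: 1; Hana–Udo: 1; Hana–Mona: 1; Hana–Halim: 1; Hana–Oskar: 1; Hana–Arjun: 1 … (+29 more pairs).
All other pairs contribute 0.
Summing the contributions gives betweenness(Emil) = 85/2.

85/2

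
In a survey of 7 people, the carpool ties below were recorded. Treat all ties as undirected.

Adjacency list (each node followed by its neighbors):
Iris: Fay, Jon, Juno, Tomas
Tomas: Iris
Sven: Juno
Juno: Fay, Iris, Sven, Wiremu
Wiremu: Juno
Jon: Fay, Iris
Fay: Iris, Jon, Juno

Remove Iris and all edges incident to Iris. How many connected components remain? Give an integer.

2

Without Iris, the remaining ties split the others into: {Tomas}; {Fay, Jon, Juno, Sven, Wiremu}.
That's 2 separate components.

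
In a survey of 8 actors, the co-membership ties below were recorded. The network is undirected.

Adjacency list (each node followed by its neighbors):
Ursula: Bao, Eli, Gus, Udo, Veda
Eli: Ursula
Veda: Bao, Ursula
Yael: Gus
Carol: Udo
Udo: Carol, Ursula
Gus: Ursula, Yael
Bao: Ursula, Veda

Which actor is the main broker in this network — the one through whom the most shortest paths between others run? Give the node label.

Ursula

Unnormalized betweenness of each node: Bao:0, Carol:0, Eli:0, Gus:6, Udo:6, Ursula:18, Veda:0, Yael:0.
Ursula has the largest value, 18, making it the main broker — the node through which the most shortest paths run.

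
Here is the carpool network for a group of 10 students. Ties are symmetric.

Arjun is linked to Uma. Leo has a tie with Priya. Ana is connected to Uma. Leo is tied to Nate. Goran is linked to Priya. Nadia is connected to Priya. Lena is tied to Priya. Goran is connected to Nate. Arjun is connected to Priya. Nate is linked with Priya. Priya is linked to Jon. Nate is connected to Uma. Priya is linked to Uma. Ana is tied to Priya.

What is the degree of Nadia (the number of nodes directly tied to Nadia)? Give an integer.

1

Nadia is directly tied to Priya. That is 1 neighbor, so the degree of Nadia is 1.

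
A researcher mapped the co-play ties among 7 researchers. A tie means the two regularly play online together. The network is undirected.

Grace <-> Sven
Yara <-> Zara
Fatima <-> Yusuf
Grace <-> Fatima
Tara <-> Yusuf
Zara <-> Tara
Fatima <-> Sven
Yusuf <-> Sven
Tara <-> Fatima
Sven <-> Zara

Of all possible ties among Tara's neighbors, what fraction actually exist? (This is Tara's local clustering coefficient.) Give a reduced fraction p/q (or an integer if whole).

1/3

Tara's neighbors: Fatima, Yusuf, and Zara (k = 3).
Possible neighbor pairs: C(3,2) = 3. Edges among them: Fatima–Yusuf → e = 1.
Clustering(Tara) = 1/3.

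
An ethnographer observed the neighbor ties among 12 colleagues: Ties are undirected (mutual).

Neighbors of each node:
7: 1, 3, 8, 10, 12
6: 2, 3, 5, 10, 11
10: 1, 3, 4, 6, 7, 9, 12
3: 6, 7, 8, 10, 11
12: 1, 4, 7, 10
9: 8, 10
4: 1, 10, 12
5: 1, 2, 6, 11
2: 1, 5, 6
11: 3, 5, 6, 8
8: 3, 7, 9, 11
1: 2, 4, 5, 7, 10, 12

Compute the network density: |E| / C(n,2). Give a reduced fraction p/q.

There are 26 edges and 12 nodes, so the maximum possible is C(12,2) = 66.
Density = 26/66 = 13/33.

13/33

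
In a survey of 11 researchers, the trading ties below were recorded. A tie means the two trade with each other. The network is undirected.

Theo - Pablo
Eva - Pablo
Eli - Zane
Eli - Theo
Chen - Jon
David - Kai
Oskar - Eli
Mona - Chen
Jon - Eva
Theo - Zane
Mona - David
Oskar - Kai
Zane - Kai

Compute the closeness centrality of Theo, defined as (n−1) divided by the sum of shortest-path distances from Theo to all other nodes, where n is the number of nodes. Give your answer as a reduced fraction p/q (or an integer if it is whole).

Distances from Theo: Chen:4, David:3, Eli:1, Eva:2, Jon:3, Kai:2, Mona:4, Oskar:2, Pablo:1, Zane:1. Sum = 23.
n = 11, so closeness = 10/23.

10/23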